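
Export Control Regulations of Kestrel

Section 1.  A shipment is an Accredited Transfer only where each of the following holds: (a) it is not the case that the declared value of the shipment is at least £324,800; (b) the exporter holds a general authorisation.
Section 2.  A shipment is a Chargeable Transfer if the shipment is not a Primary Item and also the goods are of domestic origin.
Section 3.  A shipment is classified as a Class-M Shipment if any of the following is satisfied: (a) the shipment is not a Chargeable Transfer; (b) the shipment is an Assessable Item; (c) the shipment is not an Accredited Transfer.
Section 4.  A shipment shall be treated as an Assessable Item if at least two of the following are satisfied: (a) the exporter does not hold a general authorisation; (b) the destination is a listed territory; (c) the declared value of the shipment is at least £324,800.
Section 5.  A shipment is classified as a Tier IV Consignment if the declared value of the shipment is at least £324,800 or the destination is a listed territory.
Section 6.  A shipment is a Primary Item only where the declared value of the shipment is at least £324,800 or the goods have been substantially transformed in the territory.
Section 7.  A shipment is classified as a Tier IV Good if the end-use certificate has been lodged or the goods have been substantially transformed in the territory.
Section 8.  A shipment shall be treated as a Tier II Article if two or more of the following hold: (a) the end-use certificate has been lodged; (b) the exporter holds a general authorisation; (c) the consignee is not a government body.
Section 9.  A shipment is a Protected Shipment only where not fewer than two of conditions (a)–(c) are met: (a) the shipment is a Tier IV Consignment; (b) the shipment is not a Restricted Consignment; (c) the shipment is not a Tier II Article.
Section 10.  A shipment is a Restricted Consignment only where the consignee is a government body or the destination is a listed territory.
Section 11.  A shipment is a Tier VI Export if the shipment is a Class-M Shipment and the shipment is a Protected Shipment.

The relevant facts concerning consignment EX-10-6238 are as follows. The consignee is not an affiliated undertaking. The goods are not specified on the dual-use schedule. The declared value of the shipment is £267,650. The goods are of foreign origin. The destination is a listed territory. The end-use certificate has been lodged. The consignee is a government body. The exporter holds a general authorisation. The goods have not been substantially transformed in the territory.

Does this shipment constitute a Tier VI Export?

Under section 6: declared value of the shipment: £267,650 ≥ £324,800? no; or the goods have been substantially transformed in the territory? no. So the shipment is not a Primary Item.
Under section 2: not a Primary Item (section 6)? yes; and the goods are of domestic origin? no. So the shipment is not a Chargeable Transfer.
Under section 4: the exporter does not hold a general authorisation? no; the destination is a listed territory? yes; declared value of the shipment: £267,650 ≥ £324,800? no — 1 of 3 hold (need ≥2) → not satisfied.
Under section 1: declared value of the shipment: £267,650 ≥ £324,800? no, so negated condition yes; and the exporter holds a general authorisation? yes. So the shipment is an Accredited Transfer.
Under section 3: not a Chargeable Transfer (section 2)? yes; or Assessable Item (section 4)? no; or not an Accredited Transfer (section 1)? no. So the shipment is a Class-M Shipment.
Under section 5: declared value of the shipment: £267,650 ≥ £324,800? no; or the destination is a listed territory? yes. So the shipment is a Tier IV Consignment.
Under section 10: the consignee is a government body? yes; or the destination is a listed territory? yes. So the shipment is a Restricted Consignment.
Under section 8: the end-use certificate has been lodged? yes; the exporter holds a general authorisation? yes; the consignee is not a government body? no — 2 of 3 hold (need ≥2) → satisfied.
Under section 9: Tier IV Consignment (section 5)? yes; not a Restricted Consignment (section 10)? no; not a Tier II Article (section 8)? no — 1 of 3 hold (need ≥2) → not satisfied.
Under section 11: Class-M Shipment (section 3)? yes; and Protected Shipment (section 9)? no. So the shipment is not a Tier VI Export.

No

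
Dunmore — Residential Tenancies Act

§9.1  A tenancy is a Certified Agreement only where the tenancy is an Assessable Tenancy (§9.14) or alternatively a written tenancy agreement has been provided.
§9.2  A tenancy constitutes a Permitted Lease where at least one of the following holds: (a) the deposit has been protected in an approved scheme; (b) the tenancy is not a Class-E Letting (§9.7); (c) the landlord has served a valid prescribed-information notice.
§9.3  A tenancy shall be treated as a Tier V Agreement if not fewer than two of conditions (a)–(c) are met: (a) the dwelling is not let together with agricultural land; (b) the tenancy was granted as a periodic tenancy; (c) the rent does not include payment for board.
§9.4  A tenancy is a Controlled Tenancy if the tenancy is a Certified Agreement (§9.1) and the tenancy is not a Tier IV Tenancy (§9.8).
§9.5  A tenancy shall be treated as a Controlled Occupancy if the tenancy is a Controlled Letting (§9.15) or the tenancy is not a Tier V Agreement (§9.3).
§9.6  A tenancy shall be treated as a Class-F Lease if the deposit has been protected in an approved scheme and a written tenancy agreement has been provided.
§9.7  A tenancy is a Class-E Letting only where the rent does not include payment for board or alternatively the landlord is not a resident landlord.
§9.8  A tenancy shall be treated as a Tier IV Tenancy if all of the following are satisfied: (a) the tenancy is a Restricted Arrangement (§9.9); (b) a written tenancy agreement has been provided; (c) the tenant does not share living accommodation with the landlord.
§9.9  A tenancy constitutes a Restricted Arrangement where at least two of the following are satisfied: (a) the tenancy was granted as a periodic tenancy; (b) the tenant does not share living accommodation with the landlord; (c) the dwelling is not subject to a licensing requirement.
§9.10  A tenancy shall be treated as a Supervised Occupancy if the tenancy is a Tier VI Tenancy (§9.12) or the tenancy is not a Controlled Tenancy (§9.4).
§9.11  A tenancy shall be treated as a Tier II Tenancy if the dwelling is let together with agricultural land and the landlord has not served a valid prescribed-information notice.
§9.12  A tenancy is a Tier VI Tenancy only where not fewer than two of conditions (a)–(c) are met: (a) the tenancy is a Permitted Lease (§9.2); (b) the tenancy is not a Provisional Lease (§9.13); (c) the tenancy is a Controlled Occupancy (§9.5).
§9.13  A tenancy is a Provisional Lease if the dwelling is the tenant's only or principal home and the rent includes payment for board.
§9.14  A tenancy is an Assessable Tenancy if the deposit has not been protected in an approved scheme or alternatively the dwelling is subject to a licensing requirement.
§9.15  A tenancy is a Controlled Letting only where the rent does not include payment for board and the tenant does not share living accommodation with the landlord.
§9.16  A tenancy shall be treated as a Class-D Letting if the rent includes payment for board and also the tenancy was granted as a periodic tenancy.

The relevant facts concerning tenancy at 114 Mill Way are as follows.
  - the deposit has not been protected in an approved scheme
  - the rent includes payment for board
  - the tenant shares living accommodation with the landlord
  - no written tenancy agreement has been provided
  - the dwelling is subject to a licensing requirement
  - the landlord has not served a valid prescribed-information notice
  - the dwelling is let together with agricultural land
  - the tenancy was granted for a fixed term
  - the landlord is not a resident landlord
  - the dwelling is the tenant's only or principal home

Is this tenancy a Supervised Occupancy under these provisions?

§9.7 — Class-E Letting: [the rent does not include payment for board? no] OR [the landlord is not a resident landlord? yes] → satisfied.
§9.2 — Permitted Lease: [the deposit has been protected in an approved scheme? no] OR [not a Class-E Letting (§9.7)? no] OR [the landlord has served a valid prescribed-information notice? no] → not satisfied.
§9.13 — Provisional Lease: [the dwelling is the tenant's only or principal home? yes] AND [the rent includes payment for board? yes] → satisfied.
§9.15 — Controlled Letting: [the rent does not include payment for board? no] AND [the tenant does not share living accommodation with the landlord? no] → not satisfied.
§9.3 — Tier V Agreement: the dwelling is not let together with agricultural land? no; the tenancy was granted as a periodic tenancy? no; the rent does not include payment for board? no — 0 of 3 hold (need ≥2) → not satisfied.
§9.5 — Controlled Occupancy: [Controlled Letting (§9.15)? no] OR [not a Tier V Agreement (§9.3)? yes] → satisfied.
§9.12 — Tier VI Tenancy: Permitted Lease (§9.2)? no; not a Provisional Lease (§9.13)? no; Controlled Occupancy (§9.5)? yes — 1 of 3 hold (need ≥2) → not satisfied.
§9.14 — Assessable Tenancy: [the deposit has not been protected in an approved scheme? yes] OR [the dwelling is subject to a licensing requirement? yes] → satisfied.
§9.1 — Certified Agreement: [Assessable Tenancy (§9.14)? yes] OR [a written tenancy agreement has been provided? no] → satisfied.
§9.9 — Restricted Arrangement: the tenancy was granted as a periodic tenancy? no; the tenant does not share living accommodation with the landlord? no; the dwelling is not subject to a licensing requirement? no — 0 of 3 hold (need ≥2) → not satisfied.
§9.8 — Tier IV Tenancy: [Restricted Arrangement (§9.9)? no] AND [a written tenancy agreement has been provided? no] AND [the tenant does not share living accommodation with the landlord? no] → not satisfied.
§9.4 — Controlled Tenancy: [Certified Agreement (§9.1)? yes] AND [not a Tier IV Tenancy (§9.8)? yes] → satisfied.
§9.10 — Supervised Occupancy: [Tier VI Tenancy (§9.12)? no] OR [not a Controlled Tenancy (§9.4)? no] → not satisfied.

No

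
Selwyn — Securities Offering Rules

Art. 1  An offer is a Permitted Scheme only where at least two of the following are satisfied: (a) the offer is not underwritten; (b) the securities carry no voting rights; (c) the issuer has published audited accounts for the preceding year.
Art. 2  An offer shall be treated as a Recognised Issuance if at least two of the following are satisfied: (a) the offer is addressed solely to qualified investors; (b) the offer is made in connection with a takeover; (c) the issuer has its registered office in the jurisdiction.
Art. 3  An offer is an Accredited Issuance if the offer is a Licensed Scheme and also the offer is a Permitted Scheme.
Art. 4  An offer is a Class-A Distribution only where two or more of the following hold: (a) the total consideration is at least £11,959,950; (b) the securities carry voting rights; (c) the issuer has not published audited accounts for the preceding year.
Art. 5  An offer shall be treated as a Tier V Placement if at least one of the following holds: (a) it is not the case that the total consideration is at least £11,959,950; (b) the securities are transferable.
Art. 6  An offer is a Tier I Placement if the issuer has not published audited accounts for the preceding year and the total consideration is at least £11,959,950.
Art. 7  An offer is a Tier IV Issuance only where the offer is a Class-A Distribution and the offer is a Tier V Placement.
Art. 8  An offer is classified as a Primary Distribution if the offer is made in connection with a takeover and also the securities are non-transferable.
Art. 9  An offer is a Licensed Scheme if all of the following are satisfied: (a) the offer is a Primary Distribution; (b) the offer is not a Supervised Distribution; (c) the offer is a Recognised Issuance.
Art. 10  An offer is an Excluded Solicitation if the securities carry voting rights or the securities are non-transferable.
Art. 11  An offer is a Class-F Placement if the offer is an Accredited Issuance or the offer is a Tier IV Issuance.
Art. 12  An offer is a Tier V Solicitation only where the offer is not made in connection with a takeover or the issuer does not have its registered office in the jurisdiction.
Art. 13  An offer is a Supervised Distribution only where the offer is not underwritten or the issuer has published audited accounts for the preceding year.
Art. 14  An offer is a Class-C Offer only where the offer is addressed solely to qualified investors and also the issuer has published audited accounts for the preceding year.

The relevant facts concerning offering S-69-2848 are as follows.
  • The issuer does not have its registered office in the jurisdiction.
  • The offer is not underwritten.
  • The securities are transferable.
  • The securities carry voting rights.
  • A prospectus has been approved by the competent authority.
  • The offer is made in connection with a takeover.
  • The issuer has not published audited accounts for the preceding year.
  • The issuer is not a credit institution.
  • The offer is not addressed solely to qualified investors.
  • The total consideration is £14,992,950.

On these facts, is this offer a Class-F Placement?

Yes

Under article 8: the offer is made in connection with a takeover? yes; and the securities are non-transferable? no. So the offer is not a Primary Distribution.
Under article 13: the offer is not underwritten? yes; or the issuer has published audited accounts for the preceding year? no. So the offer is a Supervised Distribution.
Under article 2: the offer is addressed solely to qualified investors? no; the offer is made in connection with a takeover? yes; the issuer has its registered office in the jurisdiction? no — 1 of 3 hold (need ≥2) → not satisfied.
Under article 9: Primary Distribution (article 8)? no; and not a Supervised Distribution (article 13)? no; and Recognised Issuance (article 2)? no. So the offer is not a Licensed Scheme.
Under article 1: the offer is not underwritten? yes; the securities carry no voting rights? no; the issuer has published audited accounts for the preceding year? no — 1 of 3 hold (need ≥2) → not satisfied.
Under article 3: Licensed Scheme (article 9)? no; and Permitted Scheme (article 1)? no. So the offer is not an Accredited Issuance.
Under article 4: total consideration: £14,992,950 ≥ £11,959,950? yes; the securities carry voting rights? yes; the issuer has not published audited accounts for the preceding year? yes — 3 of 3 hold (need ≥2) → satisfied.
Under article 5: total consideration: £14,992,950 ≥ £11,959,950? yes, so negated condition no; or the securities are transferable? yes. So the offer is a Tier V Placement.
Under article 7: Class-A Distribution (article 4)? yes; and Tier V Placement (article 5)? yes. So the offer is a Tier IV Issuance.
Under article 11: Accredited Issuance (article 3)? no; or Tier IV Issuance (article 7)? yes. So the offer is a Class-F Placement.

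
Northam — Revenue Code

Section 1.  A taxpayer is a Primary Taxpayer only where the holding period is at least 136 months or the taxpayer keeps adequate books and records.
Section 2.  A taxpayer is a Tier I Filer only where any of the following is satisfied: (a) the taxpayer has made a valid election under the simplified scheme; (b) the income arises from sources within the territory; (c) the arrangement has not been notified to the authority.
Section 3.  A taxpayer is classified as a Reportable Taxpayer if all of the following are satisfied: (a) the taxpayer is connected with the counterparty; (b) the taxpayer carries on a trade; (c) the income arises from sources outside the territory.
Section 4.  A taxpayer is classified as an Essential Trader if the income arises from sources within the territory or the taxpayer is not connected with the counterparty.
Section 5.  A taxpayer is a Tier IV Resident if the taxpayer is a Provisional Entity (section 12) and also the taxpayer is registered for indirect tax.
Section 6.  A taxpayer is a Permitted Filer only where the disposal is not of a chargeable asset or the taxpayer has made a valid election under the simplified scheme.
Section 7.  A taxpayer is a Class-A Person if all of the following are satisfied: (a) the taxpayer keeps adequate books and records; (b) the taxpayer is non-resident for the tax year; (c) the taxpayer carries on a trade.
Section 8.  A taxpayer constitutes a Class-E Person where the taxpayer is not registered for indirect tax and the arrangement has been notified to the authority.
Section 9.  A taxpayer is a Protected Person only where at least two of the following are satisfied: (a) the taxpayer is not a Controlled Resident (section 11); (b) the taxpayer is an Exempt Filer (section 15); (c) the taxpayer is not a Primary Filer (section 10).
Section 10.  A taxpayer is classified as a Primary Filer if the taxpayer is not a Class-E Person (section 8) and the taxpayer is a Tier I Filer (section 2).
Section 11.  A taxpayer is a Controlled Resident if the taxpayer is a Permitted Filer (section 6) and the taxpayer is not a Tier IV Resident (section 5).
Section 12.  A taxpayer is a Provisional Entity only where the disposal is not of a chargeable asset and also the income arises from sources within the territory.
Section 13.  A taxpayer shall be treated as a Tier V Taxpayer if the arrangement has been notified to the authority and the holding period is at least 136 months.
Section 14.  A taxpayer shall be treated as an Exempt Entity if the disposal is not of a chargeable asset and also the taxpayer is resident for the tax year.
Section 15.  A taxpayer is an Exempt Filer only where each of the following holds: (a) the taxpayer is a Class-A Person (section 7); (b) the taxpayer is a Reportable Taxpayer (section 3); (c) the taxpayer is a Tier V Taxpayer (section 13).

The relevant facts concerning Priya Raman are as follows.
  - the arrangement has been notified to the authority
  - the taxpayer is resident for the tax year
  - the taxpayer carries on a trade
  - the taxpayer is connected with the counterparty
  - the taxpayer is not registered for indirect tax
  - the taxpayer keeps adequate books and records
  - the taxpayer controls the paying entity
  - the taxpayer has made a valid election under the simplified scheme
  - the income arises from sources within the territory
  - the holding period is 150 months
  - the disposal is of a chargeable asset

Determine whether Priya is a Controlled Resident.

Yes

section 6 — Permitted Filer: [the disposal is not of a chargeable asset? no] OR [the taxpayer has made a valid election under the simplified scheme? yes] → satisfied.
section 12 — Provisional Entity: [the disposal is not of a chargeable asset? no] AND [the income arises from sources within the territory? yes] → not satisfied.
section 5 — Tier IV Resident: [Provisional Entity (section 12)? no] AND [the taxpayer is registered for indirect tax? no] → not satisfied.
section 11 — Controlled Resident: [Permitted Filer (section 6)? yes] AND [not a Tier IV Resident (section 5)? yes] → satisfied.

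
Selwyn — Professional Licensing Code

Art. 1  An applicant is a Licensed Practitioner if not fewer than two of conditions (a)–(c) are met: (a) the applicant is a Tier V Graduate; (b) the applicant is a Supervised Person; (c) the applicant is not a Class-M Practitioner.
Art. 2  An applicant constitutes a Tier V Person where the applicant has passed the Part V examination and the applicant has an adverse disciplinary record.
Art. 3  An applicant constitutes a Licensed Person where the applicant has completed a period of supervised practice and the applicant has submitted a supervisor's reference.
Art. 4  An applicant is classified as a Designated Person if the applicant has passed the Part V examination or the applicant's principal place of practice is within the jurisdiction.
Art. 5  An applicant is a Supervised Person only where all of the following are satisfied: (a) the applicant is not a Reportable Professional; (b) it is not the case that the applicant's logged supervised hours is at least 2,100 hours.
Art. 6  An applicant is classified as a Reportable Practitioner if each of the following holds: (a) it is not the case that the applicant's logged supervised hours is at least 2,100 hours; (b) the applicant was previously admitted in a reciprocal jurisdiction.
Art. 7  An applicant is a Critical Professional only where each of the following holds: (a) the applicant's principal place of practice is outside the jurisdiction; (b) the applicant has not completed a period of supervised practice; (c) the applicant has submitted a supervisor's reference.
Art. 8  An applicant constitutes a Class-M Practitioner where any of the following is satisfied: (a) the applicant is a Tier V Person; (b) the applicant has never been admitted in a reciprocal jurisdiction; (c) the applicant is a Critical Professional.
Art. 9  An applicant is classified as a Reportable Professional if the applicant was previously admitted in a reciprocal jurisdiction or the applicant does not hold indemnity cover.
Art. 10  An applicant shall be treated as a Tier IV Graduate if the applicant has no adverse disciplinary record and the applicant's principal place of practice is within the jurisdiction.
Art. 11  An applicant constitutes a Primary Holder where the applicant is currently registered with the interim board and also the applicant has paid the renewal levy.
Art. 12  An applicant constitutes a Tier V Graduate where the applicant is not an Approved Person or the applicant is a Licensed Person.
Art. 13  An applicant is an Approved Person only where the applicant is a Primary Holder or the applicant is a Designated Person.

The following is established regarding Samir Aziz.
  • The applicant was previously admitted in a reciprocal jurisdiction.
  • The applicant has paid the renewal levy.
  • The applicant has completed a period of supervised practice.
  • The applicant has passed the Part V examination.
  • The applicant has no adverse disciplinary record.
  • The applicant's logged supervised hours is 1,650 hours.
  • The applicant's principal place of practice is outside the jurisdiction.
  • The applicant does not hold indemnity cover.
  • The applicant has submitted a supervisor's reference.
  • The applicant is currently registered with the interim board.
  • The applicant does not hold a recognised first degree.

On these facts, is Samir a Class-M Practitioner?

No

Under article 2: the applicant has passed the Part V examination? yes; and the applicant has an adverse disciplinary record? no. So the applicant is not a Tier V Person.
Under article 7: the applicant's principal place of practice is outside the jurisdiction? yes; and the applicant has not completed a period of supervised practice? no; and the applicant has submitted a supervisor's reference? yes. So the applicant is not a Critical Professional.
Under article 8: Tier V Person (article 2)? no; or the applicant has never been admitted in a reciprocal jurisdiction? no; or Critical Professional (article 7)? no. So the applicant is not a Class-M Practitioner.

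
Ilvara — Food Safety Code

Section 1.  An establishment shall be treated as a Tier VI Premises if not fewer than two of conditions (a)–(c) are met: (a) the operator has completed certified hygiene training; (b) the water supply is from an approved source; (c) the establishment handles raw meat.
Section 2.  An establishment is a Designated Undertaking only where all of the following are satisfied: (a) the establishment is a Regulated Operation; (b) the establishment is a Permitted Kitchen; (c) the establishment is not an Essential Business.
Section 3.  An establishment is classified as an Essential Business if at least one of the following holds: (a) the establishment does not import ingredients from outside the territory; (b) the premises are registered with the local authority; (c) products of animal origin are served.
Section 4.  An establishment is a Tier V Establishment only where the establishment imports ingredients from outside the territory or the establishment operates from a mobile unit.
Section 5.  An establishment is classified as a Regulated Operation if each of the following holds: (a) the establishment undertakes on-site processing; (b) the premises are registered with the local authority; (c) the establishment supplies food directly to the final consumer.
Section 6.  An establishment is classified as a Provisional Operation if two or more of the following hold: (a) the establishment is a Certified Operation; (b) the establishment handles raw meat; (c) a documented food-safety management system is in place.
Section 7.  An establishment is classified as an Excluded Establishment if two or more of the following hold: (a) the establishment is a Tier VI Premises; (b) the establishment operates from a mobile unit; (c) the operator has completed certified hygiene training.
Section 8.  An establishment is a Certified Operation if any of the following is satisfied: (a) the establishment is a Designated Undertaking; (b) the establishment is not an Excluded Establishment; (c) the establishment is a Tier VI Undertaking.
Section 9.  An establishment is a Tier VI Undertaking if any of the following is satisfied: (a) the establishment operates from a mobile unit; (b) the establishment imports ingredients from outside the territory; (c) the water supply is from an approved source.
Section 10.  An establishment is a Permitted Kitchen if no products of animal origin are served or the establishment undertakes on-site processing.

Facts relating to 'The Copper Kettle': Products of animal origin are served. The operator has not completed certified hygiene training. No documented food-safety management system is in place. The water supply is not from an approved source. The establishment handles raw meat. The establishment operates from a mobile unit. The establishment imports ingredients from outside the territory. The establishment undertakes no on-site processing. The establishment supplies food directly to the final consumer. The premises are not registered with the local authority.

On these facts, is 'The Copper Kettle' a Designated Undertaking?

section 5 — Regulated Operation: [the establishment undertakes on-site processing? no] AND [the premises are registered with the local authority? no] AND [the establishment supplies food directly to the final consumer? yes] → not satisfied.
section 10 — Permitted Kitchen: [no products of animal origin are served? no] OR [the establishment undertakes on-site processing? no] → not satisfied.
section 3 — Essential Business: [the establishment does not import ingredients from outside the territory? no] OR [the premises are registered with the local authority? no] OR [products of animal origin are served? yes] → satisfied.
section 2 — Designated Undertaking: [Regulated Operation (section 5)? no] AND [Permitted Kitchen (section 10)? no] AND [not an Essential Business (section 3)? no] → not satisfied.

No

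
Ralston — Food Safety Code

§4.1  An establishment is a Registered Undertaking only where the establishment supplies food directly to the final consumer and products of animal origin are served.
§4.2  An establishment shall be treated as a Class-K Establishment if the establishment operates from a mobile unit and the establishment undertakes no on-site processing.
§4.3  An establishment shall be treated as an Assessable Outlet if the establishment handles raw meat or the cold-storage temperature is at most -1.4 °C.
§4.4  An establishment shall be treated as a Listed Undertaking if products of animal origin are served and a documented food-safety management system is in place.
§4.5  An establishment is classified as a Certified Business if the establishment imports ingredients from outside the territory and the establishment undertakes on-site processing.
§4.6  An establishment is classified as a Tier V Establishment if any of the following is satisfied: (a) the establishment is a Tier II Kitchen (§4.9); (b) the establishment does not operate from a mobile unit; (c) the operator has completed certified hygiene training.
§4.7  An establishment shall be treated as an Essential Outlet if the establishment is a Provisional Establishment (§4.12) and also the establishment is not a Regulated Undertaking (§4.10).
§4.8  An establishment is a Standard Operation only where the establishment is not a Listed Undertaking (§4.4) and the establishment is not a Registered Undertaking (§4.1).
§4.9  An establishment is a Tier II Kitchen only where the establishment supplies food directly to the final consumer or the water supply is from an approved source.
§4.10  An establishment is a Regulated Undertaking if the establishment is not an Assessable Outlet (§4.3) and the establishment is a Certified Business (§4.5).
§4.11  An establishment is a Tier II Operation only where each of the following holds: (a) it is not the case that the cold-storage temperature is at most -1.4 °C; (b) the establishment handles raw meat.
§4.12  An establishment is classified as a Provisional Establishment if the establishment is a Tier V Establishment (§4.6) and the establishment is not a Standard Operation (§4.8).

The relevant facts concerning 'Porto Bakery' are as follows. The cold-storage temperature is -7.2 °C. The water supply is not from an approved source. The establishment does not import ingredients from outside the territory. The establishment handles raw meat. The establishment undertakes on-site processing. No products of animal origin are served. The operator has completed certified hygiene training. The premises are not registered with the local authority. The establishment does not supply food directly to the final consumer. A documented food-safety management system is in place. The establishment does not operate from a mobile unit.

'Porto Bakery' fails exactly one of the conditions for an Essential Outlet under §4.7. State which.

Under §4.9: the establishment supplies food directly to the final consumer? no; or the water supply is from an approved source? no. So the establishment is not a Tier II Kitchen.
Under §4.6: Tier II Kitchen (§4.9)? no; or the establishment does not operate from a mobile unit? yes; or the operator has completed certified hygiene training? yes. So the establishment is a Tier V Establishment.
Under §4.4: products of animal origin are served? no; and a documented food-safety management system is in place? yes. So the establishment is not a Listed Undertaking.
Under §4.1: the establishment supplies food directly to the final consumer? no; and products of animal origin are served? no. So the establishment is not a Registered Undertaking.
Under §4.8: not a Listed Undertaking (§4.4)? yes; and not a Registered Undertaking (§4.1)? yes. So the establishment is a Standard Operation.
Under §4.12: Tier V Establishment (§4.6)? yes; and not a Standard Operation (§4.8)? no. So the establishment is not a Provisional Establishment.
Under §4.3: the establishment handles raw meat? yes; or cold-storage temperature: -7.2 °C ≤ -1.4 °C? yes. So the establishment is an Assessable Outlet.
Under §4.5: the establishment imports ingredients from outside the territory? no; and the establishment undertakes on-site processing? yes. So the establishment is not a Certified Business.
Under §4.10: not an Assessable Outlet (§4.3)? no; and Certified Business (§4.5)? no. So the establishment is not a Regulated Undertaking.
Under §4.7: Provisional Establishment (§4.12)? no; and not a Regulated Undertaking (§4.10)? yes. So the establishment is not an Essential Outlet.

Provisional Establishment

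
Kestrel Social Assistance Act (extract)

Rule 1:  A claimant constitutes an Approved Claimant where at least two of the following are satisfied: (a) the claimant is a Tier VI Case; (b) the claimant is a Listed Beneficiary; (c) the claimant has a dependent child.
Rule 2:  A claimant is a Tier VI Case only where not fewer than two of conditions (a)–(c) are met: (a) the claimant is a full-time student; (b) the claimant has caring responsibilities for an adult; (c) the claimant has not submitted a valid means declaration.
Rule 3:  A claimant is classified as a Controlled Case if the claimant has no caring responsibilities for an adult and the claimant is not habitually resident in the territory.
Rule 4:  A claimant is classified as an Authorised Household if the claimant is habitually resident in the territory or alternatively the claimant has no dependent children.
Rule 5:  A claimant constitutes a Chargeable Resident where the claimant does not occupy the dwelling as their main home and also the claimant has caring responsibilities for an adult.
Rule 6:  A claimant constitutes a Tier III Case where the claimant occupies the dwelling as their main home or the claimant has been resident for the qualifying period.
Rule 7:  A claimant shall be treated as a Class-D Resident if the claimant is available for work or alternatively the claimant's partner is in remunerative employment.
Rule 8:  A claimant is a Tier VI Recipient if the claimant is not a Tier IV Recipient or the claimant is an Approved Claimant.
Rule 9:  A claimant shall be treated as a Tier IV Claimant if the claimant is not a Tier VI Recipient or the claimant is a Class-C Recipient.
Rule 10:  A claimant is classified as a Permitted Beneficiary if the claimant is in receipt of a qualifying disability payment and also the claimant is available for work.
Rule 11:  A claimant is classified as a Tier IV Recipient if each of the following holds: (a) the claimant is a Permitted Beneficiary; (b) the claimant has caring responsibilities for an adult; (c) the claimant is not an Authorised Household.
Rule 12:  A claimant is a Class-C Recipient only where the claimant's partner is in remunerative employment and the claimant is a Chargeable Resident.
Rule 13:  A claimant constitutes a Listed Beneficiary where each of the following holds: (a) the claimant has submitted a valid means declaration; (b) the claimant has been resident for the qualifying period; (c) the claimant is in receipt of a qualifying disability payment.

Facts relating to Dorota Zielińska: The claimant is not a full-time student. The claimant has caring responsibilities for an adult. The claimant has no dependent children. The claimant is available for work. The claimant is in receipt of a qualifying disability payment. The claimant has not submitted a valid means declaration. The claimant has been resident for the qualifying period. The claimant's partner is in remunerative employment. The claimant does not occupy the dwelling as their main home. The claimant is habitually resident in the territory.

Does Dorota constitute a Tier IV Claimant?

Yes

Under rule 10: the claimant is in receipt of a qualifying disability payment? yes; and the claimant is available for work? yes. So the claimant is a Permitted Beneficiary.
Under rule 4: the claimant is habitually resident in the territory? yes; or the claimant has no dependent children? yes. So the claimant is an Authorised Household.
Under rule 11: Permitted Beneficiary (rule 10)? yes; and the claimant has caring responsibilities for an adult? yes; and not an Authorised Household (rule 4)? no. So the claimant is not a Tier IV Recipient.
Under rule 2: the claimant is a full-time student? no; the claimant has caring responsibilities for an adult? yes; the claimant has not submitted a valid means declaration? yes — 2 of 3 hold (need ≥2) → satisfied.
Under rule 13: the claimant has submitted a valid means declaration? no; and the claimant has been resident for the qualifying period? yes; and the claimant is in receipt of a qualifying disability payment? yes. So the claimant is not a Listed Beneficiary.
Under rule 1: Tier VI Case (rule 2)? yes; Listed Beneficiary (rule 13)? no; the claimant has a dependent child? no — 1 of 3 hold (need ≥2) → not satisfied.
Under rule 8: not a Tier IV Recipient (rule 11)? yes; or Approved Claimant (rule 1)? no. So the claimant is a Tier VI Recipient.
Under rule 5: the claimant does not occupy the dwelling as their main home? yes; and the claimant has caring responsibilities for an adult? yes. So the claimant is a Chargeable Resident.
Under rule 12: the claimant's partner is in remunerative employment? yes; and Chargeable Resident (rule 5)? yes. So the claimant is a Class-C Recipient.
Under rule 9: not a Tier VI Recipient (rule 8)? no; or Class-C Recipient (rule 12)? yes. So the claimant is a Tier IV Claimant.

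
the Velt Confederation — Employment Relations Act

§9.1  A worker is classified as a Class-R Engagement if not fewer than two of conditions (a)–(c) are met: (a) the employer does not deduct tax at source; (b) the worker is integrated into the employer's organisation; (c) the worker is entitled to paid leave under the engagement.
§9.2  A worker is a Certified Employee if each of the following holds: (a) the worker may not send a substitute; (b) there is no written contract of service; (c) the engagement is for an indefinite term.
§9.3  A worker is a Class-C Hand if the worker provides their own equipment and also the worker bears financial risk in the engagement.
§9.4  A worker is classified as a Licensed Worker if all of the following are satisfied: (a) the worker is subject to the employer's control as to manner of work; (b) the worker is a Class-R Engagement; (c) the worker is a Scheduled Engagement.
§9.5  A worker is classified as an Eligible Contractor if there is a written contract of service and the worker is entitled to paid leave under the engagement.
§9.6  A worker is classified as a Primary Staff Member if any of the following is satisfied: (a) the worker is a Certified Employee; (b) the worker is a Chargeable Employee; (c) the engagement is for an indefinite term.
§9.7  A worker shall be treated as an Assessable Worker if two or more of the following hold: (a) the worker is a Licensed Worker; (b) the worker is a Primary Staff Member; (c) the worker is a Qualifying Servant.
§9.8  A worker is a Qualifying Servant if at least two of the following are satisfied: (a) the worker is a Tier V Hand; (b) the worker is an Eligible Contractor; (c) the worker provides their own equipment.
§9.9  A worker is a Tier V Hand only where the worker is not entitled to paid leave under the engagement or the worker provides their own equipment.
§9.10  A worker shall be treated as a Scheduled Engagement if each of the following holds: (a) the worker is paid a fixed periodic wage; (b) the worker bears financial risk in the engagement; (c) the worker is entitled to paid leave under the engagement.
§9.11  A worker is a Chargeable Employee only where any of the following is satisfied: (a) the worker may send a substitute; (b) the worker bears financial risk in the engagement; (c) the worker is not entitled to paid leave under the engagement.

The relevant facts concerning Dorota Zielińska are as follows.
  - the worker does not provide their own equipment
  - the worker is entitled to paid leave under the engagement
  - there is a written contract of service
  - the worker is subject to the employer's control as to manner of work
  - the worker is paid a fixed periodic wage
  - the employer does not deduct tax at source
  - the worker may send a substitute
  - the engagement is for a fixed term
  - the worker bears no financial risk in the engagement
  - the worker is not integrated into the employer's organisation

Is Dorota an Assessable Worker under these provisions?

§9.1 — Class-R Engagement: the employer does not deduct tax at source? yes; the worker is integrated into the employer's organisation? no; the worker is entitled to paid leave under the engagement? yes — 2 of 3 hold (need ≥2) → satisfied.
§9.10 — Scheduled Engagement: [the worker is paid a fixed periodic wage? yes] AND [the worker bears financial risk in the engagement? no] AND [the worker is entitled to paid leave under the engagement? yes] → not satisfied.
§9.4 — Licensed Worker: [the worker is subject to the employer's control as to manner of work? yes] AND [Class-R Engagement (§9.1)? yes] AND [Scheduled Engagement (§9.10)? no] → not satisfied.
§9.2 — Certified Employee: [the worker may not send a substitute? no] AND [there is no written contract of service? no] AND [the engagement is for an indefinite term? no] → not satisfied.
§9.11 — Chargeable Employee: [the worker may send a substitute? yes] OR [the worker bears financial risk in the engagement? no] OR [the worker is not entitled to paid leave under the engagement? no] → satisfied.
§9.6 — Primary Staff Member: [Certified Employee (§9.2)? no] OR [Chargeable Employee (§9.11)? yes] OR [the engagement is for an indefinite term? no] → satisfied.
§9.9 — Tier V Hand: [the worker is not entitled to paid leave under the engagement? no] OR [the worker provides their own equipment? no] → not satisfied.
§9.5 — Eligible Contractor: [there is a written contract of service? yes] AND [the worker is entitled to paid leave under the engagement? yes] → satisfied.
§9.8 — Qualifying Servant: Tier V Hand (§9.9)? no; Eligible Contractor (§9.5)? yes; the worker provides their own equipment? no — 1 of 3 hold (need ≥2) → not satisfied.
§9.7 — Assessable Worker: Licensed Worker (§9.4)? no; Primary Staff Member (§9.6)? yes; Qualifying Servant (§9.8)? no — 1 of 3 hold (need ≥2) → not satisfied.

No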